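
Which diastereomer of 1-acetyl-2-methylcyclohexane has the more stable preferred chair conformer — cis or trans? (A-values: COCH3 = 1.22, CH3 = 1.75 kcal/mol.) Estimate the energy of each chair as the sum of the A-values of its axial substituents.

At 1,2 positions (parity opposite): cis → (a,e or e,a); trans → (e,e or a,a).
Best chair for cis: E = 1.22 kcal/mol; best chair for trans: E = 0.00 kcal/mol.
The trans isomer is lower by 1.22 kcal/mol.

trans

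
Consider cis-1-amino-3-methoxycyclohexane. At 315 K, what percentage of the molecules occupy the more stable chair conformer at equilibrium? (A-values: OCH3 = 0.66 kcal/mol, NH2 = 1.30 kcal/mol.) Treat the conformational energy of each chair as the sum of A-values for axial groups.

C1 and C3 have the same parity, so for the cis isomer the two substituents are e,e in one chair and a,a in the other.
Chair I (methoxy axial, amino axial): E = 1.96 kcal/mol; chair II (methoxy equatorial, amino equatorial): E = 0.00 kcal/mol.
ΔG = 1.96 kcal/mol between the two chairs.
K = exp(ΔG/RT) with R = 1.987×10⁻³ kcal mol⁻¹ K⁻¹ and T = 315 K gives K ≈ 22.9.
Fraction in the lower-energy chair = K/(K+1) = 95.8%.

95.8%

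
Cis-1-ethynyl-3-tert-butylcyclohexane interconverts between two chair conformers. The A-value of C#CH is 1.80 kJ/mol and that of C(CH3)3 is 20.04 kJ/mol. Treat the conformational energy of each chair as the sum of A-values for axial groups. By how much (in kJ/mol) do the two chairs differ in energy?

21.84 kJ/mol

C1 and C3 have the same parity, so for the cis isomer the two substituents are e,e in one chair and a,a in the other.
Chair I (ethynyl axial, tert-butyl axial): E = 21.84 kJ/mol.
Chair II (ethynyl equatorial, tert-butyl equatorial): E = 0.00 kJ/mol.
ΔE = 21.84 − 0.00 = 21.84 kJ/mol; chair II is more stable.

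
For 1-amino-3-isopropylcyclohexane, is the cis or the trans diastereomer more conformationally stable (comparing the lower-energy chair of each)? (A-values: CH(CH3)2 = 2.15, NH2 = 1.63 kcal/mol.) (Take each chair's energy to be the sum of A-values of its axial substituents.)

At 1,3 positions (parity same): cis → (e,e or a,a); trans → (a,e or e,a).
Best chair for cis: E = 0.00 kcal/mol; best chair for trans: E = 1.63 kcal/mol.
The cis isomer is lower by 1.63 kcal/mol.

cis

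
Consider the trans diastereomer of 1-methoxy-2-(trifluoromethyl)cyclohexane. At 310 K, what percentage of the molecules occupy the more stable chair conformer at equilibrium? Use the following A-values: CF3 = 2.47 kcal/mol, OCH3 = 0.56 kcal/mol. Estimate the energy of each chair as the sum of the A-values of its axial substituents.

99.3%

C1 and C2 have opposite parity, so for the trans isomer the two substituents are e,e in one chair and a,a in the other.
Chair I (trifluoromethyl axial, methoxy axial): E = 3.03 kcal/mol; chair II (trifluoromethyl equatorial, methoxy equatorial): E = 0.00 kcal/mol.
ΔG = 3.03 kcal/mol between the two chairs.
K = exp(ΔG/RT) with R = 1.987×10⁻³ kcal mol⁻¹ K⁻¹ and T = 310 K gives K ≈ 137.
Fraction in the lower-energy chair = K/(K+1) = 99.3%.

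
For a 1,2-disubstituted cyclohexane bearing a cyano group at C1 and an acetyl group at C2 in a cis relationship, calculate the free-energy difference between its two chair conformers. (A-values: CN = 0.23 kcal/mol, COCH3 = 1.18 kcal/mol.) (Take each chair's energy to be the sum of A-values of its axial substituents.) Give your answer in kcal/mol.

0.95 kcal/mol

C1 and C2 have opposite parity, so for the cis isomer the two substituents are one axial and one equatorial in each chair.
Chair I (cyano axial, acetyl equatorial): E = 0.23 kcal/mol.
Chair II (cyano equatorial, acetyl axial): E = 1.18 kcal/mol.
ΔE = 1.18 − 0.23 = 0.95 kcal/mol; chair I is more stable.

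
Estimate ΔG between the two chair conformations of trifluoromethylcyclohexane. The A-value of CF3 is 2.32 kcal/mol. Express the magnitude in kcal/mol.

A monosubstituted cyclohexane has one chair with the trifluoromethyl group axial (E = A = 2.32 kcal/mol) and one with it equatorial (E = 0).
ΔE = 2.32 − 0 = 2.32 kcal/mol.

2.32 kcal/mol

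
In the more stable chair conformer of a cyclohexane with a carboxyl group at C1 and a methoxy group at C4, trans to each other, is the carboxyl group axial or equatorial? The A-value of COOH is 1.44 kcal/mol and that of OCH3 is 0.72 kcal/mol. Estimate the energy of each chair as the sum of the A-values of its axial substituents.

equatorial

C1 and C4 have opposite parity, so for the trans isomer the two substituents are e,e in one chair and a,a in the other.
Chair I (carboxyl axial, methoxy axial): E = 2.16 kcal/mol.
Chair II (carboxyl equatorial, methoxy equatorial): E = 0.00 kcal/mol.
Chair II is the more stable (lower-energy) conformer, and in that chair the carboxyl group is equatorial.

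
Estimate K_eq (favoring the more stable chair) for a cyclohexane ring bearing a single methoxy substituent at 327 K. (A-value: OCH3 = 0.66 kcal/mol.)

K ≈ 2.76

One chair has the methoxy group axial (E = 0.66 kcal/mol) and the other has it equatorial (E = 0).
ΔG = 0.66 kcal/mol between the two chairs.
K = exp(ΔG/RT) with R = 1.987×10⁻³ kcal mol⁻¹ K⁻¹ and T = 327 K gives K ≈ 2.76.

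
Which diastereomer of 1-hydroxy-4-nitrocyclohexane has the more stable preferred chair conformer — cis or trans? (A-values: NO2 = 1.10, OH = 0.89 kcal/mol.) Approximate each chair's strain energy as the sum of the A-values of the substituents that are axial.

trans

At 1,4 positions (parity opposite): cis → (a,e or e,a); trans → (e,e or a,a).
Best chair for cis: E = 0.89 kcal/mol; best chair for trans: E = 0.00 kcal/mol.
The trans isomer is lower by 0.89 kcal/mol.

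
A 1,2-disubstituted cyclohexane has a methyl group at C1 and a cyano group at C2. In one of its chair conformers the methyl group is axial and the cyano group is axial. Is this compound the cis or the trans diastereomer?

C1 and C2 have opposite parity, so their axial bonds point in opposite directions.
With opposite-parity carbons, two substituents on the same face are one axial and one equatorial; opposite faces give both axial or both equatorial.
Here the groups are axial/axial → opposite face → trans.

trans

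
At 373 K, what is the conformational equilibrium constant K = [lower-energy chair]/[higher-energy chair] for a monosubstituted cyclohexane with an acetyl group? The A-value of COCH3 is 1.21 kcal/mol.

K ≈ 5.12

One chair has the acetyl group axial (E = 1.21 kcal/mol) and the other has it equatorial (E = 0).
ΔG = 1.21 kcal/mol between the two chairs.
K = exp(ΔG/RT) with R = 1.987×10⁻³ kcal mol⁻¹ K⁻¹ and T = 373 K gives K ≈ 5.12.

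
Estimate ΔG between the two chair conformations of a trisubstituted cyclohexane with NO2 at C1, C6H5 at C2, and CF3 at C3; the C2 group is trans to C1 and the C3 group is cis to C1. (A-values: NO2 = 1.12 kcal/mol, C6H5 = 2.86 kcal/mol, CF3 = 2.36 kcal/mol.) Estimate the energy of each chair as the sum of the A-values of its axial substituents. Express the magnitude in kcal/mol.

6.34 kcal/mol

Chair I (nitro axial, phenyl axial, trifluoromethyl axial): E = 6.34 kcal/mol.
Chair II (nitro equatorial, phenyl equatorial, trifluoromethyl equatorial): E = 0.00 kcal/mol.
ΔE = 6.34 − 0.00 = 6.34 kcal/mol; chair II is more stable.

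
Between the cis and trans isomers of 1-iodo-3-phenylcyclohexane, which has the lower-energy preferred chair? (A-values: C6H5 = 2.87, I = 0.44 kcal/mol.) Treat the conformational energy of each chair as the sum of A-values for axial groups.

At 1,3 positions (parity same): cis → (e,e or a,a); trans → (a,e or e,a).
Best chair for cis: E = 0.00 kcal/mol; best chair for trans: E = 0.44 kcal/mol.
The cis isomer is lower by 0.44 kcal/mol.

cis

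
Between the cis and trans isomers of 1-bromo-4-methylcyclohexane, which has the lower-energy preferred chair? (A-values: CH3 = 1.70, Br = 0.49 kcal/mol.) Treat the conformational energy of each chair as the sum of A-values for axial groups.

At 1,4 positions (parity opposite): cis → (a,e or e,a); trans → (e,e or a,a).
Best chair for cis: E = 0.49 kcal/mol; best chair for trans: E = 0.00 kcal/mol.
The trans isomer is lower by 0.49 kcal/mol.

trans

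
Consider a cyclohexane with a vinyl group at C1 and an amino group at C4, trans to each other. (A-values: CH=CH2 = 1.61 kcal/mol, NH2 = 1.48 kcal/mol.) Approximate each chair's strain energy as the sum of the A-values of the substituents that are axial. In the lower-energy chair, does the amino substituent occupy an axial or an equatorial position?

equatorial

C1 and C4 have opposite parity, so for the trans isomer the two substituents are e,e in one chair and a,a in the other.
Chair I (vinyl axial, amino axial): E = 3.09 kcal/mol.
Chair II (vinyl equatorial, amino equatorial): E = 0.00 kcal/mol.
Chair II is the more stable (lower-energy) conformer, and in that chair the amino group is equatorial.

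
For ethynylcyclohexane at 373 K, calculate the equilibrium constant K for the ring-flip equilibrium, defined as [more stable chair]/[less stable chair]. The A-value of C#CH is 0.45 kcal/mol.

One chair has the ethynyl group axial (E = 0.45 kcal/mol) and the other has it equatorial (E = 0).
ΔG = 0.45 kcal/mol between the two chairs.
K = exp(ΔG/RT) with R = 1.987×10⁻³ kcal mol⁻¹ K⁻¹ and T = 373 K gives K ≈ 1.84.

K ≈ 1.84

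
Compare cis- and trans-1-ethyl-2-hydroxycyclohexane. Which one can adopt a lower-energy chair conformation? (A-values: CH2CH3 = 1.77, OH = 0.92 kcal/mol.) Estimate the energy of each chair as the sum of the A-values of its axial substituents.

At 1,2 positions (parity opposite): cis → (a,e or e,a); trans → (e,e or a,a).
Best chair for cis: E = 0.92 kcal/mol; best chair for trans: E = 0.00 kcal/mol.
The trans isomer is lower by 0.92 kcal/mol.

trans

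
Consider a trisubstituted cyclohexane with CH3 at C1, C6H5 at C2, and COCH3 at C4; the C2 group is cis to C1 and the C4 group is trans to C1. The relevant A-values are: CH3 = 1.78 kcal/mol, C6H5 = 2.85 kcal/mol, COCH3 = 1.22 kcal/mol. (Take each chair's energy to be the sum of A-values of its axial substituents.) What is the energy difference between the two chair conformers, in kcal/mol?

Chair I (methyl axial, phenyl equatorial, acetyl axial): E = 3.00 kcal/mol.
Chair II (methyl equatorial, phenyl axial, acetyl equatorial): E = 2.85 kcal/mol.
ΔE = 3.00 − 2.85 = 0.15 kcal/mol; chair II is more stable.

0.15 kcal/mol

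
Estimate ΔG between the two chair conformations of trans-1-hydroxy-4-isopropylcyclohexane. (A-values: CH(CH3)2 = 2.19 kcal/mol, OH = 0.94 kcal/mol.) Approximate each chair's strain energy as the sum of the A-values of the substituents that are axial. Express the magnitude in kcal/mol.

C1 and C4 have opposite parity, so for the trans isomer the two substituents are e,e in one chair and a,a in the other.
Chair I (isopropyl axial, hydroxyl axial): E = 3.13 kcal/mol.
Chair II (isopropyl equatorial, hydroxyl equatorial): E = 0.00 kcal/mol.
ΔE = 3.13 − 0.00 = 3.13 kcal/mol; chair II is more stable.

3.13 kcal/mol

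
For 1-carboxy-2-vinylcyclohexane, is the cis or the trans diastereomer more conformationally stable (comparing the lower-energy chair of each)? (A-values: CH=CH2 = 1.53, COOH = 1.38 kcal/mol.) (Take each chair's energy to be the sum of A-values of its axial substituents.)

At 1,2 positions (parity opposite): cis → (a,e or e,a); trans → (e,e or a,a).
Best chair for cis: E = 1.38 kcal/mol; best chair for trans: E = 0.00 kcal/mol.
The trans isomer is lower by 1.38 kcal/mol.

trans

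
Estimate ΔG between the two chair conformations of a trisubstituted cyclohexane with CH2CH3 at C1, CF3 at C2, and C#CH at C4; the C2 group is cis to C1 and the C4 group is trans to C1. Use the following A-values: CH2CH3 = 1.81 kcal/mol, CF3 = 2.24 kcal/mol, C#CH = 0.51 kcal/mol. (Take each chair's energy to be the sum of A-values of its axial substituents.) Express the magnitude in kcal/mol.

0.08 kcal/mol

Chair I (ethyl axial, trifluoromethyl equatorial, ethynyl axial): E = 2.32 kcal/mol.
Chair II (ethyl equatorial, trifluoromethyl axial, ethynyl equatorial): E = 2.24 kcal/mol.
ΔE = 2.32 − 2.24 = 0.08 kcal/mol; chair II is more stable.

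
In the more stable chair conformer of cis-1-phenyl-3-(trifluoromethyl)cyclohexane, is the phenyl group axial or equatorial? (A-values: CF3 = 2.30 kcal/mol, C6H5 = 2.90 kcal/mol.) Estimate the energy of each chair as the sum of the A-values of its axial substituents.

equatorial

C1 and C3 have the same parity, so for the cis isomer the two substituents are e,e in one chair and a,a in the other.
Chair I (trifluoromethyl axial, phenyl axial): E = 5.20 kcal/mol.
Chair II (trifluoromethyl equatorial, phenyl equatorial): E = 0.00 kcal/mol.
Chair II is the more stable (lower-energy) conformer, and in that chair the phenyl group is equatorial.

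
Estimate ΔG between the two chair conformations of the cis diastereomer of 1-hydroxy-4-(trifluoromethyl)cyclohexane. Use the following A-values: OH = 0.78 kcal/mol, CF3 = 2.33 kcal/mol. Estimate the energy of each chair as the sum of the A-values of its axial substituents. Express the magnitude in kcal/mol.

C1 and C4 have opposite parity, so for the cis isomer the two substituents are one axial and one equatorial in each chair.
Chair I (hydroxyl axial, trifluoromethyl equatorial): E = 0.78 kcal/mol.
Chair II (hydroxyl equatorial, trifluoromethyl axial): E = 2.33 kcal/mol.
ΔE = 2.33 − 0.78 = 1.55 kcal/mol; chair I is more stable.

1.55 kcal/mol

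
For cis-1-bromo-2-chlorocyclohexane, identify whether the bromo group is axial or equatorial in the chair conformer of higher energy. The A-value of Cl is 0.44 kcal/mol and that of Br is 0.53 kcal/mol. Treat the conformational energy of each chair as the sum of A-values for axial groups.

axial

C1 and C2 have opposite parity, so for the cis isomer the two substituents are one axial and one equatorial in each chair.
Chair I (chloro axial, bromo equatorial): E = 0.44 kcal/mol.
Chair II (chloro equatorial, bromo axial): E = 0.53 kcal/mol.
Chair II is the less stable (higher-energy) conformer, and in that chair the bromo group is axial.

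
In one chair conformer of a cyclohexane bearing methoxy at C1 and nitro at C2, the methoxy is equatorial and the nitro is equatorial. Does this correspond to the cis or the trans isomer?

C1 and C2 have opposite parity, so their axial bonds point in opposite directions.
With opposite-parity carbons, two substituents on the same face are one axial and one equatorial; opposite faces give both axial or both equatorial.
Here the groups are equatorial/equatorial → opposite face → trans.

trans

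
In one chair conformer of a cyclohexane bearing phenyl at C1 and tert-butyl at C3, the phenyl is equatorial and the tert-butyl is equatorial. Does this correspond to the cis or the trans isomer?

C1 and C3 have the same parity, so their axial bonds point in the same direction.
With same-parity carbons, two substituents on the same face are both axial or both equatorial; opposite faces give one of each.
Here the groups are equatorial/equatorial → same face → cis.

cis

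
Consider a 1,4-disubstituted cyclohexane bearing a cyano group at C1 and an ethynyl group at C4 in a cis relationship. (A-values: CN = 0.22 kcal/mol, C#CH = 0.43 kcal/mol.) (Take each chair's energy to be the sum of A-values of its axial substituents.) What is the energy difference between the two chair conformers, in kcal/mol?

C1 and C4 have opposite parity, so for the cis isomer the two substituents are one axial and one equatorial in each chair.
Chair I (cyano axial, ethynyl equatorial): E = 0.22 kcal/mol.
Chair II (cyano equatorial, ethynyl axial): E = 0.43 kcal/mol.
ΔE = 0.43 − 0.22 = 0.21 kcal/mol; chair I is more stable.

0.21 kcal/mol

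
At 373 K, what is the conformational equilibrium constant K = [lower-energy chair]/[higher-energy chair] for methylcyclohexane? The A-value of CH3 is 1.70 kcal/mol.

K ≈ 9.91

One chair has the methyl group axial (E = 1.70 kcal/mol) and the other has it equatorial (E = 0).
ΔG = 1.70 kcal/mol between the two chairs.
K = exp(ΔG/RT) with R = 1.987×10⁻³ kcal mol⁻¹ K⁻¹ and T = 373 K gives K ≈ 9.91.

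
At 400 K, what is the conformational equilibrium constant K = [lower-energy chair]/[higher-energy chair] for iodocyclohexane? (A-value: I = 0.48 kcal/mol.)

One chair has the iodo group axial (E = 0.48 kcal/mol) and the other has it equatorial (E = 0).
ΔG = 0.48 kcal/mol between the two chairs.
K = exp(ΔG/RT) with R = 1.987×10⁻³ kcal mol⁻¹ K⁻¹ and T = 400 K gives K ≈ 1.83.

K ≈ 1.83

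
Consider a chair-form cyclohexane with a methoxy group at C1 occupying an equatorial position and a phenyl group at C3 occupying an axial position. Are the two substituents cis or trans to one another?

trans

C1 and C3 have the same parity, so their axial bonds point in the same direction.
With same-parity carbons, two substituents on the same face are both axial or both equatorial; opposite faces give one of each.
Here the groups are equatorial/axial → opposite face → trans.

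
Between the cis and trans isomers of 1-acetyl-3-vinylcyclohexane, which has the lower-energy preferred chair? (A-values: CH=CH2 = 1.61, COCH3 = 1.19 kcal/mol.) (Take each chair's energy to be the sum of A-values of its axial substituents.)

cis

At 1,3 positions (parity same): cis → (e,e or a,a); trans → (a,e or e,a).
Best chair for cis: E = 0.00 kcal/mol; best chair for trans: E = 1.19 kcal/mol.
The cis isomer is lower by 1.19 kcal/mol.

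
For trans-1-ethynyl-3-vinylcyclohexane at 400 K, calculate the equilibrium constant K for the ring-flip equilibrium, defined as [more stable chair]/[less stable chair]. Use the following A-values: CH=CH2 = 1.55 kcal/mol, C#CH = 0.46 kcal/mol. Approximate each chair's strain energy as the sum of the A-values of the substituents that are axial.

C1 and C3 have the same parity, so for the trans isomer the two substituents are one axial and one equatorial in each chair.
Chair I (vinyl axial, ethynyl equatorial): E = 1.55 kcal/mol; chair II (vinyl equatorial, ethynyl axial): E = 0.46 kcal/mol.
ΔG = 1.09 kcal/mol between the two chairs.
K = exp(ΔG/RT) with R = 1.987×10⁻³ kcal mol⁻¹ K⁻¹ and T = 400 K gives K ≈ 3.94.

K ≈ 3.94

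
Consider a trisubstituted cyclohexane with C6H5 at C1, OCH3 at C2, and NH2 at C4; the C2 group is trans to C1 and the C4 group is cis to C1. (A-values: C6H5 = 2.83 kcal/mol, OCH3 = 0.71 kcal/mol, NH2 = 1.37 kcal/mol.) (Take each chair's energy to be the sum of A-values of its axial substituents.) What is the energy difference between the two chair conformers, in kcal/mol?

Chair I (phenyl axial, methoxy axial, amino equatorial): E = 3.54 kcal/mol.
Chair II (phenyl equatorial, methoxy equatorial, amino axial): E = 1.37 kcal/mol.
ΔE = 3.54 − 1.37 = 2.17 kcal/mol; chair II is more stable.

2.17 kcal/mol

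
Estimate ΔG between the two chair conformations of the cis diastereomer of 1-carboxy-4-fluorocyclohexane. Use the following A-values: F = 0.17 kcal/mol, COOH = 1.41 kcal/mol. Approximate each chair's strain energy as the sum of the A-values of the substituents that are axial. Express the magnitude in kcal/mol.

C1 and C4 have opposite parity, so for the cis isomer the two substituents are one axial and one equatorial in each chair.
Chair I (fluoro axial, carboxyl equatorial): E = 0.17 kcal/mol.
Chair II (fluoro equatorial, carboxyl axial): E = 1.41 kcal/mol.
ΔE = 1.41 − 0.17 = 1.24 kcal/mol; chair I is more stable.

1.24 kcal/mol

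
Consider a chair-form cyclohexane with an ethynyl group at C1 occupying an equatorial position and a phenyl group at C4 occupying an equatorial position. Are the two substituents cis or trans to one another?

C1 and C4 have opposite parity, so their axial bonds point in opposite directions.
With opposite-parity carbons, two substituents on the same face are one axial and one equatorial; opposite faces give both axial or both equatorial.
Here the groups are equatorial/equatorial → opposite face → trans.

trans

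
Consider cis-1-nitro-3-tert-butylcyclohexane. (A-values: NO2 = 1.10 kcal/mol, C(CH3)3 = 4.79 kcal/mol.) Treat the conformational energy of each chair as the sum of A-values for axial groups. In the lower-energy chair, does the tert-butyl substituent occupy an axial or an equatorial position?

C1 and C3 have the same parity, so for the cis isomer the two substituents are e,e in one chair and a,a in the other.
Chair I (nitro axial, tert-butyl axial): E = 5.89 kcal/mol.
Chair II (nitro equatorial, tert-butyl equatorial): E = 0.00 kcal/mol.
Chair II is the more stable (lower-energy) conformer, and in that chair the tert-butyl group is equatorial.

equatorial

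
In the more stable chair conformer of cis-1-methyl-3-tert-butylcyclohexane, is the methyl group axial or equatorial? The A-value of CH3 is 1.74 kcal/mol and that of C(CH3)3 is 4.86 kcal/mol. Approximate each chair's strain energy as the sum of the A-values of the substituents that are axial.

C1 and C3 have the same parity, so for the cis isomer the two substituents are e,e in one chair and a,a in the other.
Chair I (methyl axial, tert-butyl axial): E = 6.60 kcal/mol.
Chair II (methyl equatorial, tert-butyl equatorial): E = 0.00 kcal/mol.
Chair II is the more stable (lower-energy) conformer, and in that chair the methyl group is equatorial.

equatorial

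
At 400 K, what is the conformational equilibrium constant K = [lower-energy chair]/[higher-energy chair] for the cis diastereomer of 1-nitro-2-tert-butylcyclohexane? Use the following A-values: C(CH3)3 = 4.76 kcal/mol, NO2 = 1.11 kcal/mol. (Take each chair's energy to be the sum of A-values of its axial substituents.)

K ≈ 98.7

C1 and C2 have opposite parity, so for the cis isomer the two substituents are one axial and one equatorial in each chair.
Chair I (tert-butyl axial, nitro equatorial): E = 4.76 kcal/mol; chair II (tert-butyl equatorial, nitro axial): E = 1.11 kcal/mol.
ΔG = 3.65 kcal/mol between the two chairs.
K = exp(ΔG/RT) with R = 1.987×10⁻³ kcal mol⁻¹ K⁻¹ and T = 400 K gives K ≈ 98.7.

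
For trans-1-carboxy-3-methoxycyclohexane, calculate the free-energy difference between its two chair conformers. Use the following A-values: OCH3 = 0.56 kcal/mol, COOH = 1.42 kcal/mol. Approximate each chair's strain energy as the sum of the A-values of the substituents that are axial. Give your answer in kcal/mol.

0.86 kcal/mol

C1 and C3 have the same parity, so for the trans isomer the two substituents are one axial and one equatorial in each chair.
Chair I (methoxy axial, carboxyl equatorial): E = 0.56 kcal/mol.
Chair II (methoxy equatorial, carboxyl axial): E = 1.42 kcal/mol.
ΔE = 1.42 − 0.56 = 0.86 kcal/mol; chair I is more stable.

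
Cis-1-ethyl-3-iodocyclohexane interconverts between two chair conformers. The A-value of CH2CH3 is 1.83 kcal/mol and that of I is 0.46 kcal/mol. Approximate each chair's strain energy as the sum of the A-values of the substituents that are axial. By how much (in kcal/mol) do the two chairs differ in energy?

C1 and C3 have the same parity, so for the cis isomer the two substituents are e,e in one chair and a,a in the other.
Chair I (ethyl axial, iodo axial): E = 2.29 kcal/mol.
Chair II (ethyl equatorial, iodo equatorial): E = 0.00 kcal/mol.
ΔE = 2.29 − 0.00 = 2.29 kcal/mol; chair II is more stable.

2.29 kcal/mol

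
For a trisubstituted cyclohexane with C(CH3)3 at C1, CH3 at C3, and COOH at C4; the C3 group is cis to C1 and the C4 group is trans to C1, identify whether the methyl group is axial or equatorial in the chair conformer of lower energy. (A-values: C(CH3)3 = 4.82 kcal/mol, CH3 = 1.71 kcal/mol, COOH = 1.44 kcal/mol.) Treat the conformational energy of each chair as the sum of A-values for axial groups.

equatorial

Chair I (tert-butyl axial, methyl axial, carboxyl axial): E = 7.97 kcal/mol.
Chair II (tert-butyl equatorial, methyl equatorial, carboxyl equatorial): E = 0.00 kcal/mol.
Chair II is the more stable (lower-energy) conformer, and in that chair the methyl group is equatorial.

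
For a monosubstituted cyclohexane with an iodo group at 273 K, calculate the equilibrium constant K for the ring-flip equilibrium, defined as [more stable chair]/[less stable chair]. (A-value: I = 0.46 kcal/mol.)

One chair has the iodo group axial (E = 0.46 kcal/mol) and the other has it equatorial (E = 0).
ΔG = 0.46 kcal/mol between the two chairs.
K = exp(ΔG/RT) with R = 1.987×10⁻³ kcal mol⁻¹ K⁻¹ and T = 273 K gives K ≈ 2.33.

K ≈ 2.33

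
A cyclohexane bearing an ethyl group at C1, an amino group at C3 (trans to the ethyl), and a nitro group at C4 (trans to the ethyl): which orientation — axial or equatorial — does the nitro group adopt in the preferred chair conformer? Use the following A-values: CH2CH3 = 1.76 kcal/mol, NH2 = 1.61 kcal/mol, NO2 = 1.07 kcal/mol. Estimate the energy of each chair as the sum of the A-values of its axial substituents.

Chair I (ethyl axial, amino equatorial, nitro axial): E = 2.83 kcal/mol.
Chair II (ethyl equatorial, amino axial, nitro equatorial): E = 1.61 kcal/mol.
Chair II is the more stable (lower-energy) conformer, and in that chair the nitro group is equatorial.

equatorial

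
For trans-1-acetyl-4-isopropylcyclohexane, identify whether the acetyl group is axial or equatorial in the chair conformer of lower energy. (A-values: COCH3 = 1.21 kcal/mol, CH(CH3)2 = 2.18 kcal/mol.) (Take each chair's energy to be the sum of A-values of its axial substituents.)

C1 and C4 have opposite parity, so for the trans isomer the two substituents are e,e in one chair and a,a in the other.
Chair I (acetyl axial, isopropyl axial): E = 3.39 kcal/mol.
Chair II (acetyl equatorial, isopropyl equatorial): E = 0.00 kcal/mol.
Chair II is the more stable (lower-energy) conformer, and in that chair the acetyl group is equatorial.

equatorial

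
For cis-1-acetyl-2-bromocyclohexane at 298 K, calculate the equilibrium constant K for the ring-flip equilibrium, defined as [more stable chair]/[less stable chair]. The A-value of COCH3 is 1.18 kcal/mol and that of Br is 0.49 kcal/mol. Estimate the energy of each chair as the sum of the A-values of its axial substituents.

K ≈ 3.21

C1 and C2 have opposite parity, so for the cis isomer the two substituents are one axial and one equatorial in each chair.
Chair I (acetyl axial, bromo equatorial): E = 1.18 kcal/mol; chair II (acetyl equatorial, bromo axial): E = 0.49 kcal/mol.
ΔG = 0.69 kcal/mol between the two chairs.
K = exp(ΔG/RT) with R = 1.987×10⁻³ kcal mol⁻¹ K⁻¹ and T = 298 K gives K ≈ 3.21.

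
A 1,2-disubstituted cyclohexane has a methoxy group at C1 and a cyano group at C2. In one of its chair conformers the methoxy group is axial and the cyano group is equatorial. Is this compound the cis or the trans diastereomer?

C1 and C2 have opposite parity, so their axial bonds point in opposite directions.
With opposite-parity carbons, two substituents on the same face are one axial and one equatorial; opposite faces give both axial or both equatorial.
Here the groups are axial/equatorial → same face → cis.

cis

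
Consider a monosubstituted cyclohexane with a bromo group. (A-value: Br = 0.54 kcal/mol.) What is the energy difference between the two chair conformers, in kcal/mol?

A monosubstituted cyclohexane has one chair with the bromo group axial (E = A = 0.54 kcal/mol) and one with it equatorial (E = 0).
ΔE = 0.54 − 0 = 0.54 kcal/mol.

0.54 kcal/mol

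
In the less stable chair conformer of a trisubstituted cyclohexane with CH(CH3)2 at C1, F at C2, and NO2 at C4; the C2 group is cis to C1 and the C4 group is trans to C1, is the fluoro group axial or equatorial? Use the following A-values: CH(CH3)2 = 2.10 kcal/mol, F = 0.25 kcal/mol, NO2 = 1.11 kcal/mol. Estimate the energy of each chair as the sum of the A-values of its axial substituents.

Chair I (isopropyl axial, fluoro equatorial, nitro axial): E = 3.21 kcal/mol.
Chair II (isopropyl equatorial, fluoro axial, nitro equatorial): E = 0.25 kcal/mol.
Chair I is the less stable (higher-energy) conformer, and in that chair the fluoro group is equatorial.

equatorial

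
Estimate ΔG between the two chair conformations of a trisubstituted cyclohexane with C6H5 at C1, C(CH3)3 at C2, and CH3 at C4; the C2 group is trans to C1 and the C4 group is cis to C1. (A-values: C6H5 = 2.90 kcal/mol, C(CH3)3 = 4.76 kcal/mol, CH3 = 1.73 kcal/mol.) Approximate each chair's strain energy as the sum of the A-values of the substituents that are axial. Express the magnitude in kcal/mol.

Chair I (phenyl axial, tert-butyl axial, methyl equatorial): E = 7.66 kcal/mol.
Chair II (phenyl equatorial, tert-butyl equatorial, methyl axial): E = 1.73 kcal/mol.
ΔE = 7.66 − 1.73 = 5.93 kcal/mol; chair II is more stable.

5.93 kcal/mol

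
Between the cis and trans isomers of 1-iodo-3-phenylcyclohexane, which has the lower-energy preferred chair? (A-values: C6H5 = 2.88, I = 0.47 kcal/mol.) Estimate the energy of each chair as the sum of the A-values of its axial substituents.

cis

At 1,3 positions (parity same): cis → (e,e or a,a); trans → (a,e or e,a).
Best chair for cis: E = 0.00 kcal/mol; best chair for trans: E = 0.47 kcal/mol.
The cis isomer is lower by 0.47 kcal/mol.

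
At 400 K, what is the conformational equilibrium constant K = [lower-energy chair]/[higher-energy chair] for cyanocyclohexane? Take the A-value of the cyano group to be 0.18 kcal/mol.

One chair has the cyano group axial (E = 0.18 kcal/mol) and the other has it equatorial (E = 0).
ΔG = 0.18 kcal/mol between the two chairs.
K = exp(ΔG/RT) with R = 1.987×10⁻³ kcal mol⁻¹ K⁻¹ and T = 400 K gives K ≈ 1.25.

K ≈ 1.25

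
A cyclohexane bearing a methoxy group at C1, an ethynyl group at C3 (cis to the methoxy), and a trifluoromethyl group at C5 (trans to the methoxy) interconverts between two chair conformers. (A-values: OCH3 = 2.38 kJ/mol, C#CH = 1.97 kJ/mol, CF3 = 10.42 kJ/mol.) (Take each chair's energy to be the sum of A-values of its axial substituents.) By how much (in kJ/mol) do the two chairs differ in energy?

6.07 kJ/mol

Chair I (methoxy axial, ethynyl axial, trifluoromethyl equatorial): E = 4.35 kJ/mol.
Chair II (methoxy equatorial, ethynyl equatorial, trifluoromethyl axial): E = 10.42 kJ/mol.
ΔE = 10.42 − 4.35 = 6.07 kJ/mol; chair I is more stable.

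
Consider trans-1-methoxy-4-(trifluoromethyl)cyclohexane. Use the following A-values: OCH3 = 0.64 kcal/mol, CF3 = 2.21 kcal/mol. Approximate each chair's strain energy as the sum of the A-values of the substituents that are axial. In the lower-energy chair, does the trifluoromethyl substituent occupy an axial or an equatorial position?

equatorial

C1 and C4 have opposite parity, so for the trans isomer the two substituents are e,e in one chair and a,a in the other.
Chair I (methoxy axial, trifluoromethyl axial): E = 2.85 kcal/mol.
Chair II (methoxy equatorial, trifluoromethyl equatorial): E = 0.00 kcal/mol.
Chair II is the more stable (lower-energy) conformer, and in that chair the trifluoromethyl group is equatorial.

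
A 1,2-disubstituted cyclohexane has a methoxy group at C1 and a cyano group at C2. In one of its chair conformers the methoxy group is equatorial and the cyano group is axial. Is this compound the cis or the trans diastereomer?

cis

C1 and C2 have opposite parity, so their axial bonds point in opposite directions.
With opposite-parity carbons, two substituents on the same face are one axial and one equatorial; opposite faces give both axial or both equatorial.
Here the groups are equatorial/axial → same face → cis.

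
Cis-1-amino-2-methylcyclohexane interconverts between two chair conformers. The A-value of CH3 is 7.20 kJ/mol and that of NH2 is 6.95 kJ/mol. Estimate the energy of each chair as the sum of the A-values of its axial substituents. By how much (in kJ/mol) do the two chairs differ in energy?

C1 and C2 have opposite parity, so for the cis isomer the two substituents are one axial and one equatorial in each chair.
Chair I (methyl axial, amino equatorial): E = 7.20 kJ/mol.
Chair II (methyl equatorial, amino axial): E = 6.95 kJ/mol.
ΔE = 7.20 − 6.95 = 0.25 kJ/mol; chair II is more stable.

0.25 kJ/mol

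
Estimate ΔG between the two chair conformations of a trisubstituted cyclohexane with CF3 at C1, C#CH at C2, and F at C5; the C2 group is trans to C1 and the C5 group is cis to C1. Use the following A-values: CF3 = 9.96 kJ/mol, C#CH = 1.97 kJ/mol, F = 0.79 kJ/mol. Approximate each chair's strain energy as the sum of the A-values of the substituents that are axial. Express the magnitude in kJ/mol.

Chair I (trifluoromethyl axial, ethynyl axial, fluoro axial): E = 12.72 kJ/mol.
Chair II (trifluoromethyl equatorial, ethynyl equatorial, fluoro equatorial): E = 0.00 kJ/mol.
ΔE = 12.72 − 0.00 = 12.72 kJ/mol; chair II is more stable.

12.72 kJ/mol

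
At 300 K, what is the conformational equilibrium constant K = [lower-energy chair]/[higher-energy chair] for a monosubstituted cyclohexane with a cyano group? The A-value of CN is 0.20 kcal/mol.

K ≈ 1.40

One chair has the cyano group axial (E = 0.20 kcal/mol) and the other has it equatorial (E = 0).
ΔG = 0.20 kcal/mol between the two chairs.
K = exp(ΔG/RT) with R = 1.987×10⁻³ kcal mol⁻¹ K⁻¹ and T = 300 K gives K ≈ 1.4.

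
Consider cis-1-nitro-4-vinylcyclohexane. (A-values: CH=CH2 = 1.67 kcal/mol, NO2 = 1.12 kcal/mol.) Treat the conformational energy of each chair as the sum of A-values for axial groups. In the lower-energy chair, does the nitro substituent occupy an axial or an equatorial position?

C1 and C4 have opposite parity, so for the cis isomer the two substituents are one axial and one equatorial in each chair.
Chair I (vinyl axial, nitro equatorial): E = 1.67 kcal/mol.
Chair II (vinyl equatorial, nitro axial): E = 1.12 kcal/mol.
Chair II is the more stable (lower-energy) conformer, and in that chair the nitro group is axial.

axial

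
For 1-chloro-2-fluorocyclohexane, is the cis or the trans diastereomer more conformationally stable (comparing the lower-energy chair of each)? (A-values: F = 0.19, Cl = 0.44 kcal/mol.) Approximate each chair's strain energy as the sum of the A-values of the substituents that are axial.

At 1,2 positions (parity opposite): cis → (a,e or e,a); trans → (e,e or a,a).
Best chair for cis: E = 0.19 kcal/mol; best chair for trans: E = 0.00 kcal/mol.
The trans isomer is lower by 0.19 kcal/mol.

trans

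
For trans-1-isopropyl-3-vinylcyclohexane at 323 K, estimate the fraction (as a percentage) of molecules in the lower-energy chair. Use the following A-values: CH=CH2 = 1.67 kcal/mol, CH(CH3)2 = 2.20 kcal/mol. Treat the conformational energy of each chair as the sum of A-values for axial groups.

69.5%

C1 and C3 have the same parity, so for the trans isomer the two substituents are one axial and one equatorial in each chair.
Chair I (vinyl axial, isopropyl equatorial): E = 1.67 kcal/mol; chair II (vinyl equatorial, isopropyl axial): E = 2.20 kcal/mol.
ΔG = 0.53 kcal/mol between the two chairs.
K = exp(ΔG/RT) with R = 1.987×10⁻³ kcal mol⁻¹ K⁻¹ and T = 323 K gives K ≈ 2.28.
Fraction in the lower-energy chair = K/(K+1) = 69.5%.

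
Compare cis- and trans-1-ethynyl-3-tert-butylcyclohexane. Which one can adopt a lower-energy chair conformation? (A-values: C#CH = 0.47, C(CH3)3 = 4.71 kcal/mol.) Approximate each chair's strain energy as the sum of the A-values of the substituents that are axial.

At 1,3 positions (parity same): cis → (e,e or a,a); trans → (a,e or e,a).
Best chair for cis: E = 0.00 kcal/mol; best chair for trans: E = 0.47 kcal/mol.
The cis isomer is lower by 0.47 kcal/mol.

cis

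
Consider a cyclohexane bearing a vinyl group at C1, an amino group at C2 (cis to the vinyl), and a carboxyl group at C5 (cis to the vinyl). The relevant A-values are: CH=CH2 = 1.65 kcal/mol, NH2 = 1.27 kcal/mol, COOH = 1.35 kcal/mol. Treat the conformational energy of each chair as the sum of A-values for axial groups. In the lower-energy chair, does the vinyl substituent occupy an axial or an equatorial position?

equatorial

Chair I (vinyl axial, amino equatorial, carboxyl axial): E = 3.00 kcal/mol.
Chair II (vinyl equatorial, amino axial, carboxyl equatorial): E = 1.27 kcal/mol.
Chair II is the more stable (lower-energy) conformer, and in that chair the vinyl group is equatorial.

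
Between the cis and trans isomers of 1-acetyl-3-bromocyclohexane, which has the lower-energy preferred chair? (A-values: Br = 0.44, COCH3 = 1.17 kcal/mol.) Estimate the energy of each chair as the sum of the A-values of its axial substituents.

At 1,3 positions (parity same): cis → (e,e or a,a); trans → (a,e or e,a).
Best chair for cis: E = 0.00 kcal/mol; best chair for trans: E = 0.44 kcal/mol.
The cis isomer is lower by 0.44 kcal/mol.

cis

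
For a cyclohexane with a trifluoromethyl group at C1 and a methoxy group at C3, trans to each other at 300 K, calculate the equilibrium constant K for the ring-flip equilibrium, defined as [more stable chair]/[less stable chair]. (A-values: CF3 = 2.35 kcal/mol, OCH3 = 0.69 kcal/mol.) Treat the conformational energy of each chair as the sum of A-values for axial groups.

C1 and C3 have the same parity, so for the trans isomer the two substituents are one axial and one equatorial in each chair.
Chair I (trifluoromethyl axial, methoxy equatorial): E = 2.35 kcal/mol; chair II (trifluoromethyl equatorial, methoxy axial): E = 0.69 kcal/mol.
ΔG = 1.66 kcal/mol between the two chairs.
K = exp(ΔG/RT) with R = 1.987×10⁻³ kcal mol⁻¹ K⁻¹ and T = 300 K gives K ≈ 16.2.

K ≈ 16.2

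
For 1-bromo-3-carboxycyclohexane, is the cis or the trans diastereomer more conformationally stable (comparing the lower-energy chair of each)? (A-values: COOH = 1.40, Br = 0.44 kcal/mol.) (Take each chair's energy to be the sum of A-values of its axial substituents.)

cis

At 1,3 positions (parity same): cis → (e,e or a,a); trans → (a,e or e,a).
Best chair for cis: E = 0.00 kcal/mol; best chair for trans: E = 0.44 kcal/mol.
The cis isomer is lower by 0.44 kcal/mol.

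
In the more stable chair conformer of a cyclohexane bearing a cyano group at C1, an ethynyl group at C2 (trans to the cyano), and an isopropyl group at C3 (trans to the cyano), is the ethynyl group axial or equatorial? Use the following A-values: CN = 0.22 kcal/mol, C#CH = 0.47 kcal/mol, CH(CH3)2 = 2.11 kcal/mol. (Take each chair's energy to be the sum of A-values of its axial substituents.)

axial

Chair I (cyano axial, ethynyl axial, isopropyl equatorial): E = 0.69 kcal/mol.
Chair II (cyano equatorial, ethynyl equatorial, isopropyl axial): E = 2.11 kcal/mol.
Chair I is the more stable (lower-energy) conformer, and in that chair the ethynyl group is axial.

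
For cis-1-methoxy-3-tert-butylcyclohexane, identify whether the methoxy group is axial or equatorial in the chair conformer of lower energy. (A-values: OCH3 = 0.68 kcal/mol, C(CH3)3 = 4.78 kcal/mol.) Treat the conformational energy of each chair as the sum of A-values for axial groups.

equatorial

C1 and C3 have the same parity, so for the cis isomer the two substituents are e,e in one chair and a,a in the other.
Chair I (methoxy axial, tert-butyl axial): E = 5.46 kcal/mol.
Chair II (methoxy equatorial, tert-butyl equatorial): E = 0.00 kcal/mol.
Chair II is the more stable (lower-energy) conformer, and in that chair the methoxy group is equatorial.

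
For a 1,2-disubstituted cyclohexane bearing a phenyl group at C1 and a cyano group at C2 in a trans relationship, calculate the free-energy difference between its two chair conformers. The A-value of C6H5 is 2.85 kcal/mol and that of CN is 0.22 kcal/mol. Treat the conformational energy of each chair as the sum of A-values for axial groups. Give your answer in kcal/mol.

3.07 kcal/mol

C1 and C2 have opposite parity, so for the trans isomer the two substituents are e,e in one chair and a,a in the other.
Chair I (phenyl axial, cyano axial): E = 3.07 kcal/mol.
Chair II (phenyl equatorial, cyano equatorial): E = 0.00 kcal/mol.
ΔE = 3.07 − 0.00 = 3.07 kcal/mol; chair II is more stable.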